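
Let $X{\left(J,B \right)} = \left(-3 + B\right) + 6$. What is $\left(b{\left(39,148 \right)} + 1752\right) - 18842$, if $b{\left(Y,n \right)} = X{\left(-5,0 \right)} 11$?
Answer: $-17057$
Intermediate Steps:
$X{\left(J,B \right)} = 3 + B$
$b{\left(Y,n \right)} = 33$ ($b{\left(Y,n \right)} = \left(3 + 0\right) 11 = 3 \cdot 11 = 33$)
$\left(b{\left(39,148 \right)} + 1752\right) - 18842 = \left(33 + 1752\right) - 18842 = 1785 - 18842 = -17057$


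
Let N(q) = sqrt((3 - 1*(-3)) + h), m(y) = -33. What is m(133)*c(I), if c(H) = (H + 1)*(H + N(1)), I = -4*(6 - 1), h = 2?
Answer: -12540 + 1254*sqrt(2) ≈ -10767.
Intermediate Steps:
I = -20 (I = -4*5 = -20)
N(q) = 2*sqrt(2) (N(q) = sqrt((3 - 1*(-3)) + 2) = sqrt((3 + 3) + 2) = sqrt(6 + 2) = sqrt(8) = 2*sqrt(2))
c(H) = (1 + H)*(H + 2*sqrt(2)) (c(H) = (H + 1)*(H + 2*sqrt(2)) = (1 + H)*(H + 2*sqrt(2)))
m(133)*c(I) = -33*(-20 + (-20)**2 + 2*sqrt(2) + 2*(-20)*sqrt(2)) = -33*(-20 + 400 + 2*sqrt(2) - 40*sqrt(2)) = -33*(380 - 38*sqrt(2)) = -12540 + 1254*sqrt(2)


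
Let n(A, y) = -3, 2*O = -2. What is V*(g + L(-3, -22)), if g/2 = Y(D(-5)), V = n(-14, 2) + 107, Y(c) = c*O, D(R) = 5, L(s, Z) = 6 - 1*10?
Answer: -1456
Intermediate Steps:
O = -1 (O = (1/2)*(-2) = -1)
L(s, Z) = -4 (L(s, Z) = 6 - 10 = -4)
Y(c) = -c (Y(c) = c*(-1) = -c)
V = 104 (V = -3 + 107 = 104)
g = -10 (g = 2*(-1*5) = 2*(-5) = -10)
V*(g + L(-3, -22)) = 104*(-10 - 4) = 104*(-14) = -1456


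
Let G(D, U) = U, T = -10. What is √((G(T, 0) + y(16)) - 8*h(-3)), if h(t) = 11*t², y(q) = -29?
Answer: I*√821 ≈ 28.653*I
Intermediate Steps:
√((G(T, 0) + y(16)) - 8*h(-3)) = √((0 - 29) - 88*(-3)²) = √(-29 - 88*9) = √(-29 - 8*99) = √(-29 - 792) = √(-821) = I*√821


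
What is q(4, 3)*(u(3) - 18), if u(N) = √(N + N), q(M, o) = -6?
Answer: 108 - 6*√6 ≈ 93.303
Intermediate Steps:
u(N) = √2*√N (u(N) = √(2*N) = √2*√N)
q(4, 3)*(u(3) - 18) = -6*(√2*√3 - 18) = -6*(√6 - 18) = -6*(-18 + √6) = 108 - 6*√6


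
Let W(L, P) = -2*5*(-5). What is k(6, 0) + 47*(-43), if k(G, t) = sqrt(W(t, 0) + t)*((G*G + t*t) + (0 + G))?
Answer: -2021 + 210*sqrt(2) ≈ -1724.0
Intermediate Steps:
W(L, P) = 50 (W(L, P) = -10*(-5) = 50)
k(G, t) = sqrt(50 + t)*(G + G**2 + t**2) (k(G, t) = sqrt(50 + t)*((G*G + t*t) + (0 + G)) = sqrt(50 + t)*((G**2 + t**2) + G) = sqrt(50 + t)*(G + G**2 + t**2))
k(6, 0) + 47*(-43) = sqrt(50 + 0)*(6 + 6**2 + 0**2) + 47*(-43) = sqrt(50)*(6 + 36 + 0) - 2021 = (5*sqrt(2))*42 - 2021 = 210*sqrt(2) - 2021 = -2021 + 210*sqrt(2)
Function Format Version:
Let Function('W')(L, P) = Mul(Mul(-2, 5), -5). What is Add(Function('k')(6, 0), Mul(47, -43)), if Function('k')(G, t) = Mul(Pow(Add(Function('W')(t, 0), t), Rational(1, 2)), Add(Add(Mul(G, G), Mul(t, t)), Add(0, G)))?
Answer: Add(-2021, Mul(210, Pow(2, Rational(1, 2)))) ≈ -1724.0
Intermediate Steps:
Function('W')(L, P) = 50 (Function('W')(L, P) = Mul(-10, -5) = 50)
Function('k')(G, t) = Mul(Pow(Add(50, t), Rational(1, 2)), Add(G, Pow(G, 2), Pow(t, 2))) (Function('k')(G, t) = Mul(Pow(Add(50, t), Rational(1, 2)), Add(Add(Mul(G, G), Mul(t, t)), Add(0, G))) = Mul(Pow(Add(50, t), Rational(1, 2)), Add(Add(Pow(G, 2), Pow(t, 2)), G)) = Mul(Pow(Add(50, t), Rational(1, 2)), Add(G, Pow(G, 2), Pow(t, 2))))
Add(Function('k')(6, 0), Mul(47, -43)) = Add(Mul(Pow(Add(50, 0), Rational(1, 2)), Add(6, Pow(6, 2), Pow(0, 2))), Mul(47, -43)) = Add(Mul(Pow(50, Rational(1, 2)), Add(6, 36, 0)), -2021) = Add(Mul(Mul(5, Pow(2, Rational(1, 2))), 42), -2021) = Add(Mul(210, Pow(2, Rational(1, 2))), -2021) = Add(-2021, Mul(210, Pow(2, Rational(1, 2))))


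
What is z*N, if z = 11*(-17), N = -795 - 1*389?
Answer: 221408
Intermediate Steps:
N = -1184 (N = -795 - 389 = -1184)
z = -187
z*N = -187*(-1184) = 221408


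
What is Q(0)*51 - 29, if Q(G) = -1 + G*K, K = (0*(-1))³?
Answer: -80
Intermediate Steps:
K = 0 (K = 0³ = 0)
Q(G) = -1 (Q(G) = -1 + G*0 = -1 + 0 = -1)
Q(0)*51 - 29 = -1*51 - 29 = -51 - 29 = -80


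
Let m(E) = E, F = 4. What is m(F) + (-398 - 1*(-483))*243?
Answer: 20659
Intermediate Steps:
m(F) + (-398 - 1*(-483))*243 = 4 + (-398 - 1*(-483))*243 = 4 + (-398 + 483)*243 = 4 + 85*243 = 4 + 20655 = 20659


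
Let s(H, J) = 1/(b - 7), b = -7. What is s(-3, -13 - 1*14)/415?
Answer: -1/5810 ≈ -0.00017212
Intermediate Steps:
s(H, J) = -1/14 (s(H, J) = 1/(-7 - 7) = 1/(-14) = -1/14)
s(-3, -13 - 1*14)/415 = -1/14/415 = -1/14*1/415 = -1/5810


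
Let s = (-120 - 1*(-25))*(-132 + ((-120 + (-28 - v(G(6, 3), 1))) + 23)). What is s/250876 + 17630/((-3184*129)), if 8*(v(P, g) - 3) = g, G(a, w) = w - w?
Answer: 3504965/63062304 ≈ 0.055579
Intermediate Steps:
G(a, w) = 0
v(P, g) = 3 + g/8
s = 197695/8 (s = (-120 - 1*(-25))*(-132 + ((-120 + (-28 - (3 + (1/8)*1))) + 23)) = (-120 + 25)*(-132 + ((-120 + (-28 - (3 + 1/8))) + 23)) = -95*(-132 + ((-120 + (-28 - 1*25/8)) + 23)) = -95*(-132 + ((-120 + (-28 - 25/8)) + 23)) = -95*(-132 + ((-120 - 249/8) + 23)) = -95*(-132 + (-1209/8 + 23)) = -95*(-132 - 1025/8) = -95*(-2081/8) = 197695/8 ≈ 24712.)
s/250876 + 17630/((-3184*129)) = (197695/8)/250876 + 17630/((-3184*129)) = (197695/8)*(1/250876) + 17630/(-410736) = 10405/105632 + 17630*(-1/410736) = 10405/105632 - 205/4776 = 3504965/63062304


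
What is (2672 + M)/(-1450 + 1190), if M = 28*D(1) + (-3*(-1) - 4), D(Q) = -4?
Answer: -2559/260 ≈ -9.8423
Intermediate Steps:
M = -113 (M = 28*(-4) + (-3*(-1) - 4) = -112 + (3 - 4) = -112 - 1 = -113)
(2672 + M)/(-1450 + 1190) = (2672 - 113)/(-1450 + 1190) = 2559/(-260) = 2559*(-1/260) = -2559/260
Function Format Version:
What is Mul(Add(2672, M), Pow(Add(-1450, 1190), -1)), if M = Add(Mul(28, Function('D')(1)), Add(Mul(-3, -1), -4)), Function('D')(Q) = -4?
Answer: Rational(-2559, 260) ≈ -9.8423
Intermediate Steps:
M = -113 (M = Add(Mul(28, -4), Add(Mul(-3, -1), -4)) = Add(-112, Add(3, -4)) = Add(-112, -1) = -113)
Mul(Add(2672, M), Pow(Add(-1450, 1190), -1)) = Mul(Add(2672, -113), Pow(Add(-1450, 1190), -1)) = Mul(2559, Pow(-260, -1)) = Mul(2559, Rational(-1, 260)) = Rational(-2559, 260)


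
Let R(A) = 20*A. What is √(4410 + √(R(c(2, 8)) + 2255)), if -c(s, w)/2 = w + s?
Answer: √(4410 + √1855) ≈ 66.731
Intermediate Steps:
c(s, w) = -2*s - 2*w (c(s, w) = -2*(w + s) = -2*(s + w) = -2*s - 2*w)
√(4410 + √(R(c(2, 8)) + 2255)) = √(4410 + √(20*(-2*2 - 2*8) + 2255)) = √(4410 + √(20*(-4 - 16) + 2255)) = √(4410 + √(20*(-20) + 2255)) = √(4410 + √(-400 + 2255)) = √(4410 + √1855)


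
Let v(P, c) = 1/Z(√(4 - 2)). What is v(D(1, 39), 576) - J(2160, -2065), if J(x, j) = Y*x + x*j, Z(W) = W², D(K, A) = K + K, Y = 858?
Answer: 5214241/2 ≈ 2.6071e+6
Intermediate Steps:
D(K, A) = 2*K
J(x, j) = 858*x + j*x (J(x, j) = 858*x + x*j = 858*x + j*x)
v(P, c) = ½ (v(P, c) = 1/((√(4 - 2))²) = 1/((√2)²) = 1/2 = ½)
v(D(1, 39), 576) - J(2160, -2065) = ½ - 2160*(858 - 2065) = ½ - 2160*(-1207) = ½ - 1*(-2607120) = ½ + 2607120 = 5214241/2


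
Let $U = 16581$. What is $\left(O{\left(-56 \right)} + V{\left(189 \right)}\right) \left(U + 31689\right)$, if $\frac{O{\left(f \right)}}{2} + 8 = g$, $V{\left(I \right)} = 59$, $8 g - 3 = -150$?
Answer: $\frac{603375}{2} \approx 3.0169 \cdot 10^{5}$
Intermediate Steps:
$g = - \frac{147}{8}$ ($g = \frac{3}{8} + \frac{1}{8} \left(-150\right) = \frac{3}{8} - \frac{75}{4} = - \frac{147}{8} \approx -18.375$)
$O{\left(f \right)} = - \frac{211}{4}$ ($O{\left(f \right)} = -16 + 2 \left(- \frac{147}{8}\right) = -16 - \frac{147}{4} = - \frac{211}{4}$)
$\left(O{\left(-56 \right)} + V{\left(189 \right)}\right) \left(U + 31689\right) = \left(- \frac{211}{4} + 59\right) \left(16581 + 31689\right) = \frac{25}{4} \cdot 48270 = \frac{603375}{2}$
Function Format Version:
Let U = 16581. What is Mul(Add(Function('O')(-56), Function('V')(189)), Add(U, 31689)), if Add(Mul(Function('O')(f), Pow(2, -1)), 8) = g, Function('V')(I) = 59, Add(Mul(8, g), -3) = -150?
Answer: Rational(603375, 2) ≈ 3.0169e+5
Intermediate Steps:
g = Rational(-147, 8) (g = Add(Rational(3, 8), Mul(Rational(1, 8), -150)) = Add(Rational(3, 8), Rational(-75, 4)) = Rational(-147, 8) ≈ -18.375)
Function('O')(f) = Rational(-211, 4) (Function('O')(f) = Add(-16, Mul(2, Rational(-147, 8))) = Add(-16, Rational(-147, 4)) = Rational(-211, 4))
Mul(Add(Function('O')(-56), Function('V')(189)), Add(U, 31689)) = Mul(Add(Rational(-211, 4), 59), Add(16581, 31689)) = Mul(Rational(25, 4), 48270) = Rational(603375, 2)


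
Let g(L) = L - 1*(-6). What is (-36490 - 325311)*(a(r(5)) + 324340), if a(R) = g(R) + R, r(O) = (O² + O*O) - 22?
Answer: -117368968002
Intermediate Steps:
g(L) = 6 + L (g(L) = L + 6 = 6 + L)
r(O) = -22 + 2*O² (r(O) = (O² + O²) - 22 = 2*O² - 22 = -22 + 2*O²)
a(R) = 6 + 2*R (a(R) = (6 + R) + R = 6 + 2*R)
(-36490 - 325311)*(a(r(5)) + 324340) = (-36490 - 325311)*((6 + 2*(-22 + 2*5²)) + 324340) = -361801*((6 + 2*(-22 + 2*25)) + 324340) = -361801*((6 + 2*(-22 + 50)) + 324340) = -361801*((6 + 2*28) + 324340) = -361801*((6 + 56) + 324340) = -361801*(62 + 324340) = -361801*324402 = -117368968002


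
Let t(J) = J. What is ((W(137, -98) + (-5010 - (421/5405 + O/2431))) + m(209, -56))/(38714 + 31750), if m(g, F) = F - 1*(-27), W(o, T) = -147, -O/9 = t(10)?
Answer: -68142269231/925865603520 ≈ -0.073598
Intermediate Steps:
O = -90 (O = -9*10 = -90)
m(g, F) = 27 + F (m(g, F) = F + 27 = 27 + F)
((W(137, -98) + (-5010 - (421/5405 + O/2431))) + m(209, -56))/(38714 + 31750) = ((-147 + (-5010 - (421/5405 - 90/2431))) + (27 - 56))/(38714 + 31750) = ((-147 + (-5010 - (421*(1/5405) - 90*1/2431))) - 29)/70464 = ((-147 + (-5010 - (421/5405 - 90/2431))) - 29)*(1/70464) = ((-147 + (-5010 - 1*537001/13139555)) - 29)*(1/70464) = ((-147 + (-5010 - 537001/13139555)) - 29)*(1/70464) = ((-147 - 65829707551/13139555) - 29)*(1/70464) = (-67761222136/13139555 - 29)*(1/70464) = -68142269231/13139555*1/70464 = -68142269231/925865603520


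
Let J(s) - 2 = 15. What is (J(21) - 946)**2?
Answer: 863041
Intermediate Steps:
J(s) = 17 (J(s) = 2 + 15 = 17)
(J(21) - 946)**2 = (17 - 946)**2 = (-929)**2 = 863041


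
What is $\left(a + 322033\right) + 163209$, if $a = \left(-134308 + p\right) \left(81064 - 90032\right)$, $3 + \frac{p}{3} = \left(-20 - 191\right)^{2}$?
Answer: $7247114$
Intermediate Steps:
$p = 133554$ ($p = -9 + 3 \left(-20 - 191\right)^{2} = -9 + 3 \left(-211\right)^{2} = -9 + 3 \cdot 44521 = -9 + 133563 = 133554$)
$a = 6761872$ ($a = \left(-134308 + 133554\right) \left(81064 - 90032\right) = \left(-754\right) \left(-8968\right) = 6761872$)
$\left(a + 322033\right) + 163209 = \left(6761872 + 322033\right) + 163209 = 7083905 + 163209 = 7247114$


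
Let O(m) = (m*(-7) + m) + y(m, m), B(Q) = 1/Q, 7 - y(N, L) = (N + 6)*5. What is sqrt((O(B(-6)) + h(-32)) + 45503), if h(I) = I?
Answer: sqrt(1636194)/6 ≈ 213.19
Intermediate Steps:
y(N, L) = -23 - 5*N (y(N, L) = 7 - (N + 6)*5 = 7 - (6 + N)*5 = 7 - (30 + 5*N) = 7 + (-30 - 5*N) = -23 - 5*N)
O(m) = -23 - 11*m (O(m) = (m*(-7) + m) + (-23 - 5*m) = (-7*m + m) + (-23 - 5*m) = -6*m + (-23 - 5*m) = -23 - 11*m)
sqrt((O(B(-6)) + h(-32)) + 45503) = sqrt(((-23 - 11/(-6)) - 32) + 45503) = sqrt(((-23 - 11*(-1/6)) - 32) + 45503) = sqrt(((-23 + 11/6) - 32) + 45503) = sqrt((-127/6 - 32) + 45503) = sqrt(-319/6 + 45503) = sqrt(272699/6) = sqrt(1636194)/6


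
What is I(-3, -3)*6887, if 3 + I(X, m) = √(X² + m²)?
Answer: -20661 + 20661*√2 ≈ 8558.1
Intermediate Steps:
I(X, m) = -3 + √(X² + m²)
I(-3, -3)*6887 = (-3 + √((-3)² + (-3)²))*6887 = (-3 + √(9 + 9))*6887 = (-3 + √18)*6887 = (-3 + 3*√2)*6887 = -20661 + 20661*√2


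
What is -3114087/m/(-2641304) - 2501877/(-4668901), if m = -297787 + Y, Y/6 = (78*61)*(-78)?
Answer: 16682635968732043461/31132483187582642024 ≈ 0.53586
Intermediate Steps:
Y = -2226744 (Y = 6*((78*61)*(-78)) = 6*(4758*(-78)) = 6*(-371124) = -2226744)
m = -2524531 (m = -297787 - 2226744 = -2524531)
-3114087/m/(-2641304) - 2501877/(-4668901) = -3114087/(-2524531)/(-2641304) - 2501877/(-4668901) = -3114087*(-1/2524531)*(-1/2641304) - 2501877*(-1/4668901) = (3114087/2524531)*(-1/2641304) + 2501877/4668901 = -3114087/6668053828424 + 2501877/4668901 = 16682635968732043461/31132483187582642024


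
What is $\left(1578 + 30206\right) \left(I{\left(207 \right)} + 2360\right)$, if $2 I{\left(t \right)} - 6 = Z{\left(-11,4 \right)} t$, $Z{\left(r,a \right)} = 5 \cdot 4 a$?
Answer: $338277112$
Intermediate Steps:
$Z{\left(r,a \right)} = 20 a$
$I{\left(t \right)} = 3 + 40 t$ ($I{\left(t \right)} = 3 + \frac{20 \cdot 4 t}{2} = 3 + \frac{80 t}{2} = 3 + 40 t$)
$\left(1578 + 30206\right) \left(I{\left(207 \right)} + 2360\right) = \left(1578 + 30206\right) \left(\left(3 + 40 \cdot 207\right) + 2360\right) = 31784 \left(\left(3 + 8280\right) + 2360\right) = 31784 \left(8283 + 2360\right) = 31784 \cdot 10643 = 338277112$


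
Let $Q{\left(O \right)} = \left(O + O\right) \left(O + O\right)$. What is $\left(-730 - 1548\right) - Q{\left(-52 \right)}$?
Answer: $-13094$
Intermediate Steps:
$Q{\left(O \right)} = 4 O^{2}$ ($Q{\left(O \right)} = 2 O 2 O = 4 O^{2}$)
$\left(-730 - 1548\right) - Q{\left(-52 \right)} = \left(-730 - 1548\right) - 4 \left(-52\right)^{2} = \left(-730 - 1548\right) - 4 \cdot 2704 = -2278 - 10816 = -13094$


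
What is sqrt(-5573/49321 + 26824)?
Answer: sqrt(65250742497851)/49321 ≈ 163.78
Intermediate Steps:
sqrt(-5573/49321 + 26824) = sqrt(1322980931/49321) = sqrt(65250742497851)/49321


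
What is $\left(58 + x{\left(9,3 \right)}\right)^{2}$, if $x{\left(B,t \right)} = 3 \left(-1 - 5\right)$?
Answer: $1600$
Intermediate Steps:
$x{\left(B,t \right)} = -18$ ($x{\left(B,t \right)} = 3 \left(-6\right) = -18$)
$\left(58 + x{\left(9,3 \right)}\right)^{2} = \left(58 - 18\right)^{2} = 40^{2} = 1600$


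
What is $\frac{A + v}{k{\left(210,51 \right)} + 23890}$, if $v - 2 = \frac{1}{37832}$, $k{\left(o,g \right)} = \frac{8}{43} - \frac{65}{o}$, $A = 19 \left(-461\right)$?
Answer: $- \frac{299159225169}{816133033172} \approx -0.36656$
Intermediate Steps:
$A = -8759$
$k{\left(o,g \right)} = \frac{8}{43} - \frac{65}{o}$ ($k{\left(o,g \right)} = 8 \cdot \frac{1}{43} - \frac{65}{o} = \frac{8}{43} - \frac{65}{o}$)
$v = \frac{75665}{37832}$ ($v = 2 + \frac{1}{37832} = \frac{75665}{37832} \approx 2.0$)
$\frac{A + v}{k{\left(210,51 \right)} + 23890} = \frac{-8759 + \frac{75665}{37832}}{\left(\frac{8}{43} - \frac{65}{210}\right) + 23890} = - \frac{331294823}{37832 \left(\left(\frac{8}{43} - \frac{13}{42}\right) + 23890\right)} = - \frac{331294823}{37832 \left(- \frac{223}{1806} + 23890\right)} = - \frac{331294823}{37832 \cdot \frac{43145117}{1806}} = \left(- \frac{331294823}{37832}\right) \frac{1806}{43145117} = - \frac{299159225169}{816133033172}$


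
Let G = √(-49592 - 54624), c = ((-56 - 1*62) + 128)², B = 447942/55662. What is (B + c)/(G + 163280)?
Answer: 2273122930/3435126551231 - 111373*I*√26054/13740506204924 ≈ 0.00066173 - 1.3083e-6*I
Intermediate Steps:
B = 74657/9277 (B = 447942*(1/55662) = 74657/9277 ≈ 8.0475)
c = 100 (c = ((-56 - 62) + 128)² = (-118 + 128)² = 10² = 100)
G = 2*I*√26054 (G = √(-104216) = 2*I*√26054 ≈ 322.83*I)
(B + c)/(G + 163280) = (74657/9277 + 100)/(2*I*√26054 + 163280) = 1002357/(9277*(163280 + 2*I*√26054))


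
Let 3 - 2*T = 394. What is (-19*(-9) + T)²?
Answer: 2401/4 ≈ 600.25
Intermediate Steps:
T = -391/2 (T = 3/2 - ½*394 = 3/2 - 197 = -391/2 ≈ -195.50)
(-19*(-9) + T)² = (-19*(-9) - 391/2)² = (171 - 391/2)² = (-49/2)² = 2401/4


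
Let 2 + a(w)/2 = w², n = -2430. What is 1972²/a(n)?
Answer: 972196/2952449 ≈ 0.32928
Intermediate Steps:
a(w) = -4 + 2*w²
1972²/a(n) = 1972²/(-4 + 2*(-2430)²) = 3888784/(-4 + 2*5904900) = 3888784/(-4 + 11809800) = 3888784/11809796 = 3888784*(1/11809796) = 972196/2952449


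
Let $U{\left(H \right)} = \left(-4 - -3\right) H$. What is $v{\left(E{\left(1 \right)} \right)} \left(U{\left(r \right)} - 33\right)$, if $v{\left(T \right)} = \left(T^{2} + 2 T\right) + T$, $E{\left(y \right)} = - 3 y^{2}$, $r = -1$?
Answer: $0$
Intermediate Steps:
$U{\left(H \right)} = - H$ ($U{\left(H \right)} = \left(-4 + 3\right) H = - H$)
$v{\left(T \right)} = T^{2} + 3 T$
$v{\left(E{\left(1 \right)} \right)} \left(U{\left(r \right)} - 33\right) = - 3 \cdot 1^{2} \left(3 - 3 \cdot 1^{2}\right) \left(\left(-1\right) \left(-1\right) - 33\right) = \left(-3\right) 1 \left(3 - 3\right) \left(1 - 33\right) = - 3 \left(3 - 3\right) \left(-32\right) = \left(-3\right) 0 \left(-32\right) = 0 \left(-32\right) = 0$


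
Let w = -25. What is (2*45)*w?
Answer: -2250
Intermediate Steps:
(2*45)*w = (2*45)*(-25) = 90*(-25) = -2250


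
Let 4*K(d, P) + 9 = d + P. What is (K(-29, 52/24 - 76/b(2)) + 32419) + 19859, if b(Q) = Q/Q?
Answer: 1254001/24 ≈ 52250.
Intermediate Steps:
b(Q) = 1
K(d, P) = -9/4 + P/4 + d/4 (K(d, P) = -9/4 + (d + P)/4 = -9/4 + (P + d)/4 = -9/4 + (P/4 + d/4) = -9/4 + P/4 + d/4)
(K(-29, 52/24 - 76/b(2)) + 32419) + 19859 = ((-9/4 + (52/24 - 76/1)/4 + (¼)*(-29)) + 32419) + 19859 = ((-9/4 + (52*(1/24) - 76*1)/4 - 29/4) + 32419) + 19859 = ((-9/4 + (13/6 - 76)/4 - 29/4) + 32419) + 19859 = ((-9/4 + (¼)*(-443/6) - 29/4) + 32419) + 19859 = ((-9/4 - 443/24 - 29/4) + 32419) + 19859 = (-671/24 + 32419) + 19859 = 777385/24 + 19859 = 1254001/24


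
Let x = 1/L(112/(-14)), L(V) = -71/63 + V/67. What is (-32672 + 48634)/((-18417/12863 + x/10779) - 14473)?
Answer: -3881102343558238/3519405550438409 ≈ -1.1028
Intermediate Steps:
L(V) = -71/63 + V/67 (L(V) = -71*1/63 + V*(1/67) = -71/63 + V/67)
x = -4221/5261 (x = 1/(-71/63 + (112/(-14))/67) = 1/(-71/63 + (112*(-1/14))/67) = 1/(-71/63 + (1/67)*(-8)) = 1/(-71/63 - 8/67) = 1/(-5261/4221) = -4221/5261 ≈ -0.80232)
(-32672 + 48634)/((-18417/12863 + x/10779) - 14473) = (-32672 + 48634)/((-18417/12863 - 4221/5261/10779) - 14473) = 15962/((-18417*1/12863 - 4221/5261*1/10779) - 14473) = 15962/((-18417/12863 - 1407/18902773) - 14473) = 15962/(-348150468582/243146369099 - 14473) = 15962/(-3519405550438409/243146369099) = 15962*(-243146369099/3519405550438409) = -3881102343558238/3519405550438409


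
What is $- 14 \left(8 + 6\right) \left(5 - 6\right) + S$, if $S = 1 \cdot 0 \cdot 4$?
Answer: $196$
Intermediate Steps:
$S = 0$ ($S = 0 \cdot 4 = 0$)
$- 14 \left(8 + 6\right) \left(5 - 6\right) + S = - 14 \left(8 + 6\right) \left(5 - 6\right) + 0 = - 14 \cdot 14 \left(-1\right) + 0 = \left(-14\right) \left(-14\right) + 0 = 196 + 0 = 196$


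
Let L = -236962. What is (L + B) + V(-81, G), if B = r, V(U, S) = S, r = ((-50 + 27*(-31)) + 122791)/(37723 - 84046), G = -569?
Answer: -11003270417/46323 ≈ -2.3753e+5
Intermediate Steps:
r = -121904/46323 (r = ((-50 - 837) + 122791)/(-46323) = (-887 + 122791)*(-1/46323) = 121904*(-1/46323) = -121904/46323 ≈ -2.6316)
B = -121904/46323 ≈ -2.6316
(L + B) + V(-81, G) = (-236962 - 121904/46323) - 569 = -10976912630/46323 - 569 = -11003270417/46323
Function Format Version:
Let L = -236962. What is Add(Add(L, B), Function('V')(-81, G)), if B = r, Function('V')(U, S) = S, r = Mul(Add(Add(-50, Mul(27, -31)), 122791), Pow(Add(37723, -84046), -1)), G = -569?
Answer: Rational(-11003270417, 46323) ≈ -2.3753e+5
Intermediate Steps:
r = Rational(-121904, 46323) (r = Mul(Add(Add(-50, -837), 122791), Pow(-46323, -1)) = Mul(Add(-887, 122791), Rational(-1, 46323)) = Mul(121904, Rational(-1, 46323)) = Rational(-121904, 46323) ≈ -2.6316)
B = Rational(-121904, 46323) ≈ -2.6316
Add(Add(L, B), Function('V')(-81, G)) = Add(Add(-236962, Rational(-121904, 46323)), -569) = Add(Rational(-10976912630, 46323), -569) = Rational(-11003270417, 46323)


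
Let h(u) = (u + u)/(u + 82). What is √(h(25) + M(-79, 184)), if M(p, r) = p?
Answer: I*√899121/107 ≈ 8.8619*I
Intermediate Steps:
h(u) = 2*u/(82 + u) (h(u) = (2*u)/(82 + u) = 2*u/(82 + u))
√(h(25) + M(-79, 184)) = √(2*25/(82 + 25) - 79) = √(2*25/107 - 79) = √(2*25*(1/107) - 79) = √(50/107 - 79) = √(-8403/107) = I*√899121/107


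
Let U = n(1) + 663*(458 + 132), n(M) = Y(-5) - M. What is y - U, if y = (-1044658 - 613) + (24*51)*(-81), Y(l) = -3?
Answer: -1535581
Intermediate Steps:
n(M) = -3 - M
y = -1144415 (y = -1045271 + 1224*(-81) = -1045271 - 99144 = -1144415)
U = 391166 (U = (-3 - 1*1) + 663*(458 + 132) = (-3 - 1) + 663*590 = -4 + 391170 = 391166)
y - U = -1144415 - 1*391166 = -1144415 - 391166 = -1535581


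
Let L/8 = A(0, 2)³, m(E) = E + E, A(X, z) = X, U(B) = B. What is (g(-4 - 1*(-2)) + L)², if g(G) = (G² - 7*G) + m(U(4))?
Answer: 676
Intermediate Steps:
m(E) = 2*E
g(G) = 8 + G² - 7*G (g(G) = (G² - 7*G) + 2*4 = (G² - 7*G) + 8 = 8 + G² - 7*G)
L = 0 (L = 8*0³ = 8*0 = 0)
(g(-4 - 1*(-2)) + L)² = ((8 + (-4 - 1*(-2))² - 7*(-4 - 1*(-2))) + 0)² = ((8 + (-4 + 2)² - 7*(-4 + 2)) + 0)² = ((8 + (-2)² - 7*(-2)) + 0)² = ((8 + 4 + 14) + 0)² = (26 + 0)² = 26² = 676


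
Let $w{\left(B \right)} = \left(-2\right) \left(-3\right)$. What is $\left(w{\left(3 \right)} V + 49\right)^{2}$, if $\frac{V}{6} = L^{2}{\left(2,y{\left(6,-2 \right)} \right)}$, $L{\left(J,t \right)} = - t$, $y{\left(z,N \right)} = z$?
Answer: $1809025$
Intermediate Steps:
$w{\left(B \right)} = 6$
$V = 216$ ($V = 6 \left(\left(-1\right) 6\right)^{2} = 6 \left(-6\right)^{2} = 6 \cdot 36 = 216$)
$\left(w{\left(3 \right)} V + 49\right)^{2} = \left(6 \cdot 216 + 49\right)^{2} = \left(1296 + 49\right)^{2} = 1345^{2} = 1809025$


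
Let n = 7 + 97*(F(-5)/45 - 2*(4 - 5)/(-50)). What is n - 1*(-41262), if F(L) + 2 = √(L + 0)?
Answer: 9283682/225 + 97*I*√5/45 ≈ 41261.0 + 4.82*I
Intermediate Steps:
F(L) = -2 + √L (F(L) = -2 + √(L + 0) = -2 + √L)
n = -268/225 + 97*I*√5/45 (n = 7 + 97*((-2 + √(-5))/45 - 2*(4 - 5)/(-50)) = 7 + 97*((-2 + I*√5)*(1/45) - 2*(-1)*(-1/50)) = 7 + 97*((-2/45 + I*√5/45) + 2*(-1/50)) = 7 + 97*((-2/45 + I*√5/45) - 1/25) = 7 + 97*(-19/225 + I*√5/45) = 7 + (-1843/225 + 97*I*√5/45) = -268/225 + 97*I*√5/45 ≈ -1.1911 + 4.82*I)
n - 1*(-41262) = (-268/225 + 97*I*√5/45) - 1*(-41262) = (-268/225 + 97*I*√5/45) + 41262 = 9283682/225 + 97*I*√5/45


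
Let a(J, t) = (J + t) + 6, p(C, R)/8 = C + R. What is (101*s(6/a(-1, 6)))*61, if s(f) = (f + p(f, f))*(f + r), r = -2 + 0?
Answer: -10054752/121 ≈ -83097.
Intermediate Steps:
p(C, R) = 8*C + 8*R (p(C, R) = 8*(C + R) = 8*C + 8*R)
a(J, t) = 6 + J + t
r = -2
s(f) = 17*f*(-2 + f) (s(f) = (f + (8*f + 8*f))*(f - 2) = (f + 16*f)*(-2 + f) = (17*f)*(-2 + f) = 17*f*(-2 + f))
(101*s(6/a(-1, 6)))*61 = (101*(17*(6/(6 - 1 + 6))*(-2 + 6/(6 - 1 + 6))))*61 = (101*(17*(6/11)*(-2 + 6/11)))*61 = (101*(17*(6/11)*(-16/11)))*61 = (101*(-1632/121))*61 = -164832/121*61 = -10054752/121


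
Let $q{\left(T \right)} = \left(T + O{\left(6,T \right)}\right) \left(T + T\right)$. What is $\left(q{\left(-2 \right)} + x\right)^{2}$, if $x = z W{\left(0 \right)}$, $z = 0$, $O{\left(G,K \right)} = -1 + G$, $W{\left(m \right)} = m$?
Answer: $144$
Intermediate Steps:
$q{\left(T \right)} = 2 T \left(5 + T\right)$ ($q{\left(T \right)} = \left(T + \left(-1 + 6\right)\right) \left(T + T\right) = \left(T + 5\right) 2 T = \left(5 + T\right) 2 T = 2 T \left(5 + T\right)$)
$x = 0$ ($x = 0 \cdot 0 = 0$)
$\left(q{\left(-2 \right)} + x\right)^{2} = \left(2 \left(-2\right) \left(5 - 2\right) + 0\right)^{2} = \left(2 \left(-2\right) 3 + 0\right)^{2} = \left(-12 + 0\right)^{2} = \left(-12\right)^{2} = 144$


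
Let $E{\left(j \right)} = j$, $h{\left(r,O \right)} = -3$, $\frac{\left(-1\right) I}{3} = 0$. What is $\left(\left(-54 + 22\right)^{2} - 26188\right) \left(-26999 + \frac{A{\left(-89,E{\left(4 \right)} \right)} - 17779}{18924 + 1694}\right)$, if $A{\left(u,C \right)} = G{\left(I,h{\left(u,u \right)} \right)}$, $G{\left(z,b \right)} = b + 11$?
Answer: $\frac{538783648542}{793} \approx 6.7942 \cdot 10^{8}$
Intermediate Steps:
$I = 0$ ($I = \left(-3\right) 0 = 0$)
$G{\left(z,b \right)} = 11 + b$
$A{\left(u,C \right)} = 8$ ($A{\left(u,C \right)} = 11 - 3 = 8$)
$\left(\left(-54 + 22\right)^{2} - 26188\right) \left(-26999 + \frac{A{\left(-89,E{\left(4 \right)} \right)} - 17779}{18924 + 1694}\right) = \left(\left(-54 + 22\right)^{2} - 26188\right) \left(-26999 + \frac{8 - 17779}{18924 + 1694}\right) = \left(\left(-32\right)^{2} - 26188\right) \left(-26999 - \frac{17771}{20618}\right) = \left(1024 - 26188\right) \left(-26999 - \frac{1367}{1586}\right) = - 25164 \left(-26999 - \frac{1367}{1586}\right) = \left(-25164\right) \left(- \frac{42821781}{1586}\right) = \frac{538783648542}{793}$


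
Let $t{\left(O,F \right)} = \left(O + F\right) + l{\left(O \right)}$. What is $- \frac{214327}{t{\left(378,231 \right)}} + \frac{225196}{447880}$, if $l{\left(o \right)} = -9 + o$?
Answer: $- \frac{5985783442}{27376665} \approx -218.65$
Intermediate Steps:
$t{\left(O,F \right)} = -9 + F + 2 O$ ($t{\left(O,F \right)} = \left(O + F\right) + \left(-9 + O\right) = \left(F + O\right) + \left(-9 + O\right) = -9 + F + 2 O$)
$- \frac{214327}{t{\left(378,231 \right)}} + \frac{225196}{447880} = - \frac{214327}{-9 + 231 + 2 \cdot 378} + \frac{225196}{447880} = - \frac{214327}{-9 + 231 + 756} + 225196 \cdot \frac{1}{447880} = - \frac{214327}{978} + \frac{56299}{111970} = - \frac{5985783442}{27376665}$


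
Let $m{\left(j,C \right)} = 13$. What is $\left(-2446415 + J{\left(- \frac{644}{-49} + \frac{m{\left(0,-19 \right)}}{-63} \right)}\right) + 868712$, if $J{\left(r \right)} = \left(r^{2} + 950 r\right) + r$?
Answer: $- \frac{6212409887}{3969} \approx -1.5652 \cdot 10^{6}$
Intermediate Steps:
$J{\left(r \right)} = r^{2} + 951 r$
$\left(-2446415 + J{\left(- \frac{644}{-49} + \frac{m{\left(0,-19 \right)}}{-63} \right)}\right) + 868712 = \left(-2446415 + \left(- \frac{644}{-49} + \frac{13}{-63}\right) \left(951 + \left(- \frac{644}{-49} + \frac{13}{-63}\right)\right)\right) + 868712 = \left(-2446415 + \left(\left(-644\right) \left(- \frac{1}{49}\right) + 13 \left(- \frac{1}{63}\right)\right) \left(951 + \left(\left(-644\right) \left(- \frac{1}{49}\right) + 13 \left(- \frac{1}{63}\right)\right)\right)\right) + 868712 = \left(-2446415 + \left(\frac{92}{7} - \frac{13}{63}\right) \left(951 + \left(\frac{92}{7} - \frac{13}{63}\right)\right)\right) + 868712 = \left(-2446415 + \frac{815 \left(951 + \frac{815}{63}\right)}{63}\right) + 868712 = \left(-2446415 + \frac{815}{63} \cdot \frac{60728}{63}\right) + 868712 = \left(-2446415 + \frac{49493320}{3969}\right) + 868712 = - \frac{9660327815}{3969} + 868712 = - \frac{6212409887}{3969}$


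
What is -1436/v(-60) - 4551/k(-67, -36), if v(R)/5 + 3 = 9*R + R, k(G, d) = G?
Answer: 206231/3015 ≈ 68.402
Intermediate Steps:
v(R) = -15 + 50*R (v(R) = -15 + 5*(9*R + R) = -15 + 5*(10*R) = -15 + 50*R)
-1436/v(-60) - 4551/k(-67, -36) = -1436/(-15 + 50*(-60)) - 4551/(-67) = -1436/(-15 - 3000) - 4551*(-1/67) = -1436/(-3015) + 4551/67 = -1436*(-1/3015) + 4551/67 = 1436/3015 + 4551/67 = 206231/3015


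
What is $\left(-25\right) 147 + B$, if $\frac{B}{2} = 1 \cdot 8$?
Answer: $-3659$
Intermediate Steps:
$B = 16$ ($B = 2 \cdot 1 \cdot 8 = 2 \cdot 8 = 16$)
$\left(-25\right) 147 + B = \left(-25\right) 147 + 16 = -3675 + 16 = -3659$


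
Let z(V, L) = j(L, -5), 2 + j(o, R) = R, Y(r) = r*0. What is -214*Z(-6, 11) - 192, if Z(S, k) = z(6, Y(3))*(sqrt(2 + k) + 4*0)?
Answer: -192 + 1498*sqrt(13) ≈ 5209.1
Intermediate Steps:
Y(r) = 0
j(o, R) = -2 + R
z(V, L) = -7 (z(V, L) = -2 - 5 = -7)
Z(S, k) = -7*sqrt(2 + k) (Z(S, k) = -7*(sqrt(2 + k) + 4*0) = -7*(sqrt(2 + k) + 0) = -7*sqrt(2 + k))
-214*Z(-6, 11) - 192 = -(-1498)*sqrt(2 + 11) - 192 = -(-1498)*sqrt(13) - 192 = 1498*sqrt(13) - 192 = -192 + 1498*sqrt(13)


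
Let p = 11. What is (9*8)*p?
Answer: 792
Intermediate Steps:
(9*8)*p = (9*8)*11 = 72*11 = 792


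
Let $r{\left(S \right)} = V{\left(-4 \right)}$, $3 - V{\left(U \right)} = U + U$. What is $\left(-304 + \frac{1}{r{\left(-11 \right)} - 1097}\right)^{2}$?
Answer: $\frac{108995721025}{1179396} \approx 92417.0$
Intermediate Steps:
$V{\left(U \right)} = 3 - 2 U$ ($V{\left(U \right)} = 3 - \left(U + U\right) = 3 - 2 U$)
$r{\left(S \right)} = 11$ ($r{\left(S \right)} = 3 - -8 = 3 + 8 = 11$)
$\left(-304 + \frac{1}{r{\left(-11 \right)} - 1097}\right)^{2} = \left(-304 + \frac{1}{11 - 1097}\right)^{2} = \left(-304 + \frac{1}{-1086}\right)^{2} = \left(-304 - \frac{1}{1086}\right)^{2} = \left(- \frac{330145}{1086}\right)^{2} = \frac{108995721025}{1179396}$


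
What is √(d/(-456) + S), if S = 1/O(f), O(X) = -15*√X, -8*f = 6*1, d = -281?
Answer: √(800850 + 57760*I*√3)/1140 ≈ 0.78653 + 0.048937*I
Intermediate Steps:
f = -¾ (f = -3/4 = -⅛*6 = -¾ ≈ -0.75000)
S = 2*I*√3/45 (S = 1/(-15*I*√3/2) = 2*I*√3/45 ≈ 0.07698*I)
√(d/(-456) + S) = √(-281/(-456) + 2*I*√3/45) = √(-281*(-1/456) + 2*I*√3/45) = √(281/456 + 2*I*√3/45)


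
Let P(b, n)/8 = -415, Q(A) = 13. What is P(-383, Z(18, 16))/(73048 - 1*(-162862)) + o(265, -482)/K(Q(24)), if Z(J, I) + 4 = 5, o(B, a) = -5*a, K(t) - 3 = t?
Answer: 28424499/188728 ≈ 150.61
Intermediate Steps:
K(t) = 3 + t
Z(J, I) = 1 (Z(J, I) = -4 + 5 = 1)
P(b, n) = -3320 (P(b, n) = 8*(-415) = -3320)
P(-383, Z(18, 16))/(73048 - 1*(-162862)) + o(265, -482)/K(Q(24)) = -3320/(73048 - 1*(-162862)) + (-5*(-482))/(3 + 13) = -3320/(73048 + 162862) + 2410/16 = -3320/235910 + 2410*(1/16) = -3320*1/235910 + 1205/8 = -332/23591 + 1205/8 = 28424499/188728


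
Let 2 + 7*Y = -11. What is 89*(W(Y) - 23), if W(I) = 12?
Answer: -979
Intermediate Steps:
Y = -13/7 (Y = -2/7 + (1/7)*(-11) = -2/7 - 11/7 = -13/7 ≈ -1.8571)
89*(W(Y) - 23) = 89*(12 - 23) = 89*(-11) = -979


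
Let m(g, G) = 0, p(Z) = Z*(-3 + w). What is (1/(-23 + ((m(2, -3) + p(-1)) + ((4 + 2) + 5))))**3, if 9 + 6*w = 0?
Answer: -8/3375 ≈ -0.0023704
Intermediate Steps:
w = -3/2 (w = -3/2 + (1/6)*0 = -3/2 + 0 = -3/2 ≈ -1.5000)
p(Z) = -9*Z/2 (p(Z) = Z*(-3 - 3/2) = Z*(-9/2) = -9*Z/2)
(1/(-23 + ((m(2, -3) + p(-1)) + ((4 + 2) + 5))))**3 = (1/(-23 + ((0 - 9/2*(-1)) + ((4 + 2) + 5))))**3 = (1/(-23 + ((0 + 9/2) + (6 + 5))))**3 = (1/(-23 + (9/2 + 11)))**3 = (1/(-23 + 31/2))**3 = (1/(-15/2))**3 = (-2/15)**3 = -8/3375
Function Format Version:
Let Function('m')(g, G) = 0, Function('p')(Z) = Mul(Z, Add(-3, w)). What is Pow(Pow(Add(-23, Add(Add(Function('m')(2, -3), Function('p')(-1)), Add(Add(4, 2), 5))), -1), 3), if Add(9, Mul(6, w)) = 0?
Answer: Rational(-8, 3375) ≈ -0.0023704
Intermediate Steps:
w = Rational(-3, 2) (w = Add(Rational(-3, 2), Mul(Rational(1, 6), 0)) = Add(Rational(-3, 2), 0) = Rational(-3, 2) ≈ -1.5000)
Function('p')(Z) = Mul(Rational(-9, 2), Z) (Function('p')(Z) = Mul(Z, Add(-3, Rational(-3, 2))) = Mul(Z, Rational(-9, 2)) = Mul(Rational(-9, 2), Z))
Pow(Pow(Add(-23, Add(Add(Function('m')(2, -3), Function('p')(-1)), Add(Add(4, 2), 5))), -1), 3) = Pow(Pow(Add(-23, Add(Add(0, Mul(Rational(-9, 2), -1)), Add(Add(4, 2), 5))), -1), 3) = Pow(Pow(Add(-23, Add(Add(0, Rational(9, 2)), Add(6, 5))), -1), 3) = Pow(Pow(Add(-23, Add(Rational(9, 2), 11)), -1), 3) = Pow(Pow(Add(-23, Rational(31, 2)), -1), 3) = Pow(Pow(Rational(-15, 2), -1), 3) = Pow(Rational(-2, 15), 3) = Rational(-8, 3375)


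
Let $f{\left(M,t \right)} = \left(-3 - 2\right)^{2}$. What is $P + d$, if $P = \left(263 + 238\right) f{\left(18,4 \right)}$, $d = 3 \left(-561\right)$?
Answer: $10842$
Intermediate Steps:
$f{\left(M,t \right)} = 25$ ($f{\left(M,t \right)} = \left(-5\right)^{2} = 25$)
$d = -1683$
$P = 12525$ ($P = \left(263 + 238\right) 25 = 501 \cdot 25 = 12525$)
$P + d = 12525 - 1683 = 10842$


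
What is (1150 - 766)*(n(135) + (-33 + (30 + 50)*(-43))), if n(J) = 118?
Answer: -1288320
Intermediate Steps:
(1150 - 766)*(n(135) + (-33 + (30 + 50)*(-43))) = (1150 - 766)*(118 + (-33 + (30 + 50)*(-43))) = 384*(118 + (-33 + 80*(-43))) = 384*(118 + (-33 - 3440)) = 384*(118 - 3473) = 384*(-3355) = -1288320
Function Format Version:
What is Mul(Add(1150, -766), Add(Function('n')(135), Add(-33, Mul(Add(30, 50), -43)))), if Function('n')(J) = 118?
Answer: -1288320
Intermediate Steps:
Mul(Add(1150, -766), Add(Function('n')(135), Add(-33, Mul(Add(30, 50), -43)))) = Mul(Add(1150, -766), Add(118, Add(-33, Mul(Add(30, 50), -43)))) = Mul(384, Add(118, Add(-33, Mul(80, -43)))) = Mul(384, Add(118, Add(-33, -3440))) = Mul(384, Add(118, -3473)) = Mul(384, -3355) = -1288320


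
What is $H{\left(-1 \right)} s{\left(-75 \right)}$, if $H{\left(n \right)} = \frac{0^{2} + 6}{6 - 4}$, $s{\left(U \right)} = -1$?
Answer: $-3$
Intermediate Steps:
$H{\left(n \right)} = 3$ ($H{\left(n \right)} = \frac{0 + 6}{2} = 6 \cdot \frac{1}{2} = 3$)
$H{\left(-1 \right)} s{\left(-75 \right)} = 3 \left(-1\right) = -3$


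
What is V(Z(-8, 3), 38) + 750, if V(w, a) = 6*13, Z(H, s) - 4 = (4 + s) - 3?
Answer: 828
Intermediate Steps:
Z(H, s) = 5 + s (Z(H, s) = 4 + ((4 + s) - 3) = 4 + (1 + s) = 5 + s)
V(w, a) = 78
V(Z(-8, 3), 38) + 750 = 78 + 750 = 828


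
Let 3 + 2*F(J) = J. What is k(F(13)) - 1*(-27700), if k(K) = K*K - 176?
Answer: 27549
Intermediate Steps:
F(J) = -3/2 + J/2
k(K) = -176 + K**2 (k(K) = K**2 - 176 = -176 + K**2)
k(F(13)) - 1*(-27700) = (-176 + (-3/2 + (1/2)*13)**2) - 1*(-27700) = (-176 + (-3/2 + 13/2)**2) + 27700 = (-176 + 5**2) + 27700 = (-176 + 25) + 27700 = -151 + 27700 = 27549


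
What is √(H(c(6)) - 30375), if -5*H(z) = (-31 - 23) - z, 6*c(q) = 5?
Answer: I*√27327630/30 ≈ 174.25*I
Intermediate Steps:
c(q) = ⅚ (c(q) = (⅙)*5 = ⅚)
H(z) = 54/5 + z/5 (H(z) = -((-31 - 23) - z)/5 = -(-54 - z)/5 = 54/5 + z/5)
√(H(c(6)) - 30375) = √((54/5 + (⅕)*(⅚)) - 30375) = √((54/5 + ⅙) - 30375) = √(329/30 - 30375) = √(-910921/30) = I*√27327630/30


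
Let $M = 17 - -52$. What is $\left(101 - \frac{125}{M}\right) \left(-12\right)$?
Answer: $- \frac{27376}{23} \approx -1190.3$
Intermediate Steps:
$M = 69$ ($M = 17 + 52 = 69$)
$\left(101 - \frac{125}{M}\right) \left(-12\right) = \left(101 - \frac{125}{69}\right) \left(-12\right) = \frac{6844}{69} \left(-12\right) = - \frac{27376}{23}$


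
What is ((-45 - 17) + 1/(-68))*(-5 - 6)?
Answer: 46387/68 ≈ 682.16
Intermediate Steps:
((-45 - 17) + 1/(-68))*(-5 - 6) = (-62 - 1/68)*(-11) = -4217/68*(-11) = 46387/68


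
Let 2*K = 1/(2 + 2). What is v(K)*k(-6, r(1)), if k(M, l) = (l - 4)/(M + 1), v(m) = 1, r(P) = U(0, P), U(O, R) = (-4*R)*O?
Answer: 4/5 ≈ 0.80000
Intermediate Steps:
K = 1/8 (K = 1/(2*(2 + 2)) = (1/2)/4 = (1/2)*(1/4) = 1/8 ≈ 0.12500)
U(O, R) = -4*O*R
r(P) = 0 (r(P) = -4*0*P = 0)
k(M, l) = (-4 + l)/(1 + M)
v(K)*k(-6, r(1)) = 1*((-4 + 0)/(1 - 6)) = 1*(-4/(-5)) = 1*(-1/5*(-4)) = 1*(4/5) = 4/5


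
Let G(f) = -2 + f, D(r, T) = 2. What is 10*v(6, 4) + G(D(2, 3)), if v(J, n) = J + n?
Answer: 100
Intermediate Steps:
10*v(6, 4) + G(D(2, 3)) = 10*(6 + 4) + (-2 + 2) = 10*10 + 0 = 100 + 0 = 100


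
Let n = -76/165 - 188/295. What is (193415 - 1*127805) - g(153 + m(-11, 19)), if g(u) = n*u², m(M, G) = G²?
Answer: 3462440198/9735 ≈ 3.5567e+5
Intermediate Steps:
n = -10688/9735 (n = -76*1/165 - 188*1/295 = -76/165 - 188/295 = -10688/9735 ≈ -1.0979)
g(u) = -10688*u²/9735
(193415 - 1*127805) - g(153 + m(-11, 19)) = (193415 - 1*127805) - (-10688)*(153 + 19²)²/9735 = (193415 - 127805) - (-10688)*(153 + 361)²/9735 = 65610 - (-10688)*514²/9735 = 65610 - (-10688)*264196/9735 = 65610 - 1*(-2823726848/9735) = 65610 + 2823726848/9735 = 3462440198/9735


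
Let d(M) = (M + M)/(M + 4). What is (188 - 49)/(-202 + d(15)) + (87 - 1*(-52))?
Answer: 526671/3808 ≈ 138.31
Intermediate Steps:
d(M) = 2*M/(4 + M) (d(M) = (2*M)/(4 + M) = 2*M/(4 + M))
(188 - 49)/(-202 + d(15)) + (87 - 1*(-52)) = (188 - 49)/(-202 + 2*15/(4 + 15)) + (87 - 1*(-52)) = 139/(-202 + 2*15/19) + (87 + 52) = 139/(-202 + 2*15*(1/19)) + 139 = 139/(-202 + 30/19) + 139 = 139/(-3808/19) + 139 = 139*(-19/3808) + 139 = -2641/3808 + 139 = 526671/3808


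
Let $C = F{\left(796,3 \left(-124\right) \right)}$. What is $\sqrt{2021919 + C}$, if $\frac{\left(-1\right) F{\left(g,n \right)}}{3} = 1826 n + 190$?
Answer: $\sqrt{4059165} \approx 2014.7$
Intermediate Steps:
$F{\left(g,n \right)} = -570 - 5478 n$ ($F{\left(g,n \right)} = - 3 \left(1826 n + 190\right) = - 3 \left(190 + 1826 n\right) = -570 - 5478 n$)
$C = 2037246$ ($C = -570 - 5478 \cdot 3 \left(-124\right) = -570 - -2037816 = -570 + 2037816 = 2037246$)
$\sqrt{2021919 + C} = \sqrt{2021919 + 2037246} = \sqrt{4059165}$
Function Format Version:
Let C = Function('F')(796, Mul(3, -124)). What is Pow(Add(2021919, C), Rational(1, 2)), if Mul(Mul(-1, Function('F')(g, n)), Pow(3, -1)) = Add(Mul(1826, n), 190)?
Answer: Pow(4059165, Rational(1, 2)) ≈ 2014.7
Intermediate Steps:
Function('F')(g, n) = Add(-570, Mul(-5478, n)) (Function('F')(g, n) = Mul(-3, Add(Mul(1826, n), 190)) = Mul(-3, Add(190, Mul(1826, n))) = Add(-570, Mul(-5478, n)))
C = 2037246 (C = Add(-570, Mul(-5478, Mul(3, -124))) = Add(-570, Mul(-5478, -372)) = Add(-570, 2037816) = 2037246)
Pow(Add(2021919, C), Rational(1, 2)) = Pow(Add(2021919, 2037246), Rational(1, 2)) = Pow(4059165, Rational(1, 2))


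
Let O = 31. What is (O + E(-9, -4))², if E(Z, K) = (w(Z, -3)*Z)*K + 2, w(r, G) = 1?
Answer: 4761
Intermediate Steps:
E(Z, K) = 2 + K*Z (E(Z, K) = (1*Z)*K + 2 = Z*K + 2 = K*Z + 2 = 2 + K*Z)
(O + E(-9, -4))² = (31 + (2 - 4*(-9)))² = (31 + (2 + 36))² = (31 + 38)² = 69² = 4761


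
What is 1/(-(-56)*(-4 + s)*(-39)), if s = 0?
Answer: 1/8736 ≈ 0.00011447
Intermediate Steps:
1/(-(-56)*(-4 + s)*(-39)) = 1/(-(-56)*(-4 + 0)*(-39)) = 1/(-(-56)*(-4)*(-39)) = 1/(-14*16*(-39)) = 1/(-224*(-39)) = 1/8736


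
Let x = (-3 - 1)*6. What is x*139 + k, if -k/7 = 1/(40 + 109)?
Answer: -497071/149 ≈ -3336.0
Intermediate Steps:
x = -24 (x = -4*6 = -24)
k = -7/149 (k = -7/(40 + 109) = -7/149 ≈ -0.046980)
x*139 + k = -24*139 - 7/149 = -3336 - 7/149 = -497071/149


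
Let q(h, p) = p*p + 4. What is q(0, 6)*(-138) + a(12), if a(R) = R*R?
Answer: -5376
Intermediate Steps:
a(R) = R²
q(h, p) = 4 + p² (q(h, p) = p² + 4 = 4 + p²)
q(0, 6)*(-138) + a(12) = (4 + 6²)*(-138) + 12² = (4 + 36)*(-138) + 144 = 40*(-138) + 144 = -5520 + 144 = -5376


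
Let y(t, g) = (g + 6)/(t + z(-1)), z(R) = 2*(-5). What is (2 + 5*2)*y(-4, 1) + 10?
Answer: 4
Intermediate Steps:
z(R) = -10
y(t, g) = (6 + g)/(-10 + t) (y(t, g) = (g + 6)/(t - 10) = (6 + g)/(-10 + t))
(2 + 5*2)*y(-4, 1) + 10 = (2 + 5*2)*((6 + 1)/(-10 - 4)) + 10 = (2 + 10)*(7/(-14)) + 10 = 12*(-1/14*7) + 10 = 12*(-½) + 10 = -6 + 10 = 4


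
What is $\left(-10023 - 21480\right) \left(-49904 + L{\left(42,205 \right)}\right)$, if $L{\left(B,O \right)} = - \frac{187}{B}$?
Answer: $\frac{22011723655}{14} \approx 1.5723 \cdot 10^{9}$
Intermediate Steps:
$\left(-10023 - 21480\right) \left(-49904 + L{\left(42,205 \right)}\right) = \left(-10023 - 21480\right) \left(-49904 - \frac{187}{42}\right) = - 31503 \left(-49904 - \frac{187}{42}\right) = \left(-31503\right) \left(- \frac{2096155}{42}\right) = \frac{22011723655}{14}$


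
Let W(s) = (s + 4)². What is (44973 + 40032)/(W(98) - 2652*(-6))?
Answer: 9445/2924 ≈ 3.2302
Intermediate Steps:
W(s) = (4 + s)²
(44973 + 40032)/(W(98) - 2652*(-6)) = (44973 + 40032)/((4 + 98)² - 2652*(-6)) = 85005/(102² + 15912) = 85005/(10404 + 15912) = 85005/26316 = 85005*(1/26316) = 9445/2924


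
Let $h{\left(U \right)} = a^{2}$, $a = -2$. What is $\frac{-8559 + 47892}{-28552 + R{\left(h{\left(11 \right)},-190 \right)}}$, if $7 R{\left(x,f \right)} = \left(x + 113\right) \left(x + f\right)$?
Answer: $- \frac{275331}{221626} \approx -1.2423$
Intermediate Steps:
$h{\left(U \right)} = 4$ ($h{\left(U \right)} = \left(-2\right)^{2} = 4$)
$R{\left(x,f \right)} = \frac{\left(113 + x\right) \left(f + x\right)}{7}$ ($R{\left(x,f \right)} = \frac{\left(x + 113\right) \left(x + f\right)}{7} = \frac{\left(113 + x\right) \left(f + x\right)}{7}$)
$\frac{-8559 + 47892}{-28552 + R{\left(h{\left(11 \right)},-190 \right)}} = \frac{-8559 + 47892}{-28552 + \left(\frac{4^{2}}{7} + \frac{113}{7} \left(-190\right) + \frac{113}{7} \cdot 4 + \frac{1}{7} \left(-190\right) 4\right)} = \frac{39333}{-28552 + \left(\frac{1}{7} \cdot 16 - \frac{21470}{7} + \frac{452}{7} - \frac{760}{7}\right)} = \frac{39333}{-28552 + \left(\frac{16}{7} - \frac{21470}{7} + \frac{452}{7} - \frac{760}{7}\right)} = \frac{39333}{-28552 - \frac{21762}{7}} = \frac{39333}{- \frac{221626}{7}} = 39333 \left(- \frac{7}{221626}\right) = - \frac{275331}{221626}$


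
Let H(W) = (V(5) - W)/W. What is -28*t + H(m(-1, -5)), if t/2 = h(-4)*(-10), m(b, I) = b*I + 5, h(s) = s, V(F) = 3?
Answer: -22407/10 ≈ -2240.7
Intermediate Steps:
m(b, I) = 5 + I*b (m(b, I) = I*b + 5 = 5 + I*b)
t = 80 (t = 2*(-4*(-10)) = 2*40 = 80)
H(W) = (3 - W)/W
-28*t + H(m(-1, -5)) = -28*80 + (3 - (5 - 5*(-1)))/(5 - 5*(-1)) = -2240 + (3 - (5 + 5))/(5 + 5) = -2240 + (3 - 1*10)/10 = -2240 + (3 - 10)/10 = -2240 + (⅒)*(-7) = -2240 - 7/10 = -22407/10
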